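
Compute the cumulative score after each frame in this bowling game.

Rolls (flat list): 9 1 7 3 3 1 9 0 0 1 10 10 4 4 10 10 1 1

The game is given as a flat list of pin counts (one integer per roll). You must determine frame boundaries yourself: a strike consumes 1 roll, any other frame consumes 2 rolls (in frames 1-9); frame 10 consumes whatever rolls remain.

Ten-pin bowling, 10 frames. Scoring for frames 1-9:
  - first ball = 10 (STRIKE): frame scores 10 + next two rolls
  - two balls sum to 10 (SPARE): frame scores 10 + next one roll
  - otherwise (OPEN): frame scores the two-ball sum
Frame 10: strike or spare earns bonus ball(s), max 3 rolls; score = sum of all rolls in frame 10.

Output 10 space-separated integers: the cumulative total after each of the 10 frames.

Frame 1: SPARE (9+1=10). 10 + next roll (7) = 17. Cumulative: 17
Frame 2: SPARE (7+3=10). 10 + next roll (3) = 13. Cumulative: 30
Frame 3: OPEN (3+1=4). Cumulative: 34
Frame 4: OPEN (9+0=9). Cumulative: 43
Frame 5: OPEN (0+1=1). Cumulative: 44
Frame 6: STRIKE. 10 + next two rolls (10+4) = 24. Cumulative: 68
Frame 7: STRIKE. 10 + next two rolls (4+4) = 18. Cumulative: 86
Frame 8: OPEN (4+4=8). Cumulative: 94
Frame 9: STRIKE. 10 + next two rolls (10+1) = 21. Cumulative: 115
Frame 10: STRIKE. Sum of all frame-10 rolls (10+1+1) = 12. Cumulative: 127

Answer: 17 30 34 43 44 68 86 94 115 127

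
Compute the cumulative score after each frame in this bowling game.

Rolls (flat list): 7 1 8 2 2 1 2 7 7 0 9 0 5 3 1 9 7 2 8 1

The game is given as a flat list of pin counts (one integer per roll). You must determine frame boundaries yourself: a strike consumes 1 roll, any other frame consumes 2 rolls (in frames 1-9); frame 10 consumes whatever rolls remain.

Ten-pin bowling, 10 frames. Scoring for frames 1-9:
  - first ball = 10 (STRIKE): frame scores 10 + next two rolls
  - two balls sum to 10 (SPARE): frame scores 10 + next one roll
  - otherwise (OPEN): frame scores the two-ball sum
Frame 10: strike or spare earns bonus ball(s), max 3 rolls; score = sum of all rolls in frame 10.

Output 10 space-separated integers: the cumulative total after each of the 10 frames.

Answer: 8 20 23 32 39 48 56 73 82 91

Derivation:
Frame 1: OPEN (7+1=8). Cumulative: 8
Frame 2: SPARE (8+2=10). 10 + next roll (2) = 12. Cumulative: 20
Frame 3: OPEN (2+1=3). Cumulative: 23
Frame 4: OPEN (2+7=9). Cumulative: 32
Frame 5: OPEN (7+0=7). Cumulative: 39
Frame 6: OPEN (9+0=9). Cumulative: 48
Frame 7: OPEN (5+3=8). Cumulative: 56
Frame 8: SPARE (1+9=10). 10 + next roll (7) = 17. Cumulative: 73
Frame 9: OPEN (7+2=9). Cumulative: 82
Frame 10: OPEN. Sum of all frame-10 rolls (8+1) = 9. Cumulative: 91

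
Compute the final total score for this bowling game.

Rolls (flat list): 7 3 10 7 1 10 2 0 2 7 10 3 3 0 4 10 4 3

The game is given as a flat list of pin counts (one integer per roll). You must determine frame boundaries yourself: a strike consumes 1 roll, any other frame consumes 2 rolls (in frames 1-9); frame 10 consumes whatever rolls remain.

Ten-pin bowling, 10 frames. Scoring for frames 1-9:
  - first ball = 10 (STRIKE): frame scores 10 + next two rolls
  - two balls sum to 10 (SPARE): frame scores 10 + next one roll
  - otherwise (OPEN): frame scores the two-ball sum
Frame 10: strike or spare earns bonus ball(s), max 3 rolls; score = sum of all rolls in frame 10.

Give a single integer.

Answer: 112

Derivation:
Frame 1: SPARE (7+3=10). 10 + next roll (10) = 20. Cumulative: 20
Frame 2: STRIKE. 10 + next two rolls (7+1) = 18. Cumulative: 38
Frame 3: OPEN (7+1=8). Cumulative: 46
Frame 4: STRIKE. 10 + next two rolls (2+0) = 12. Cumulative: 58
Frame 5: OPEN (2+0=2). Cumulative: 60
Frame 6: OPEN (2+7=9). Cumulative: 69
Frame 7: STRIKE. 10 + next two rolls (3+3) = 16. Cumulative: 85
Frame 8: OPEN (3+3=6). Cumulative: 91
Frame 9: OPEN (0+4=4). Cumulative: 95
Frame 10: STRIKE. Sum of all frame-10 rolls (10+4+3) = 17. Cumulative: 112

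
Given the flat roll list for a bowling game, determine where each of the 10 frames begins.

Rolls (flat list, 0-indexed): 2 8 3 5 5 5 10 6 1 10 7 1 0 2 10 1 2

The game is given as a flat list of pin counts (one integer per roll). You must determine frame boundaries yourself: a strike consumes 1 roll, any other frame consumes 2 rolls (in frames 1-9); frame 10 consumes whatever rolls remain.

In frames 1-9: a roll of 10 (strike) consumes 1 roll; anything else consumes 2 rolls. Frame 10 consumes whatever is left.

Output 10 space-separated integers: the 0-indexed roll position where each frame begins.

Answer: 0 2 4 6 7 9 10 12 14 15

Derivation:
Frame 1 starts at roll index 0: rolls=2,8 (sum=10), consumes 2 rolls
Frame 2 starts at roll index 2: rolls=3,5 (sum=8), consumes 2 rolls
Frame 3 starts at roll index 4: rolls=5,5 (sum=10), consumes 2 rolls
Frame 4 starts at roll index 6: roll=10 (strike), consumes 1 roll
Frame 5 starts at roll index 7: rolls=6,1 (sum=7), consumes 2 rolls
Frame 6 starts at roll index 9: roll=10 (strike), consumes 1 roll
Frame 7 starts at roll index 10: rolls=7,1 (sum=8), consumes 2 rolls
Frame 8 starts at roll index 12: rolls=0,2 (sum=2), consumes 2 rolls
Frame 9 starts at roll index 14: roll=10 (strike), consumes 1 roll
Frame 10 starts at roll index 15: 2 remaining rolls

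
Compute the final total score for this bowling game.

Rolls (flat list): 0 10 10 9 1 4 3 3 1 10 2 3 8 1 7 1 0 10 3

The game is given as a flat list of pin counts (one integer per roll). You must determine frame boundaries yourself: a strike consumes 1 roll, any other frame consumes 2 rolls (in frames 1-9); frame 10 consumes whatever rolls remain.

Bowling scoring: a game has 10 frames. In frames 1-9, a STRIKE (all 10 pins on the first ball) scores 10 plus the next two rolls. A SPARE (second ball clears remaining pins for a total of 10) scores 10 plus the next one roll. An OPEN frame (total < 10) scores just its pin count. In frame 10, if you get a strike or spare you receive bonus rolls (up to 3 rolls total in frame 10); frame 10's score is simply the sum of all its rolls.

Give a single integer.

Answer: 115

Derivation:
Frame 1: SPARE (0+10=10). 10 + next roll (10) = 20. Cumulative: 20
Frame 2: STRIKE. 10 + next two rolls (9+1) = 20. Cumulative: 40
Frame 3: SPARE (9+1=10). 10 + next roll (4) = 14. Cumulative: 54
Frame 4: OPEN (4+3=7). Cumulative: 61
Frame 5: OPEN (3+1=4). Cumulative: 65
Frame 6: STRIKE. 10 + next two rolls (2+3) = 15. Cumulative: 80
Frame 7: OPEN (2+3=5). Cumulative: 85
Frame 8: OPEN (8+1=9). Cumulative: 94
Frame 9: OPEN (7+1=8). Cumulative: 102
Frame 10: SPARE. Sum of all frame-10 rolls (0+10+3) = 13. Cumulative: 115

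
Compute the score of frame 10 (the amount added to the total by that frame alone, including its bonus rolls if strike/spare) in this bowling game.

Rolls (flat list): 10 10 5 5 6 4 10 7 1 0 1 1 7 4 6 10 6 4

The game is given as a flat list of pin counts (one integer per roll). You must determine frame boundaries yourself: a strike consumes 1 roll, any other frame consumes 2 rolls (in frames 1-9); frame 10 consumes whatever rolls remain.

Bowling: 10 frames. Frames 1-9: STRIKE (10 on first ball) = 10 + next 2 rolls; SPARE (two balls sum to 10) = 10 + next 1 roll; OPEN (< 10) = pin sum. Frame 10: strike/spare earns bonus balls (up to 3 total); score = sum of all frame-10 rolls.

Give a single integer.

Frame 1: STRIKE. 10 + next two rolls (10+5) = 25. Cumulative: 25
Frame 2: STRIKE. 10 + next two rolls (5+5) = 20. Cumulative: 45
Frame 3: SPARE (5+5=10). 10 + next roll (6) = 16. Cumulative: 61
Frame 4: SPARE (6+4=10). 10 + next roll (10) = 20. Cumulative: 81
Frame 5: STRIKE. 10 + next two rolls (7+1) = 18. Cumulative: 99
Frame 6: OPEN (7+1=8). Cumulative: 107
Frame 7: OPEN (0+1=1). Cumulative: 108
Frame 8: OPEN (1+7=8). Cumulative: 116
Frame 9: SPARE (4+6=10). 10 + next roll (10) = 20. Cumulative: 136
Frame 10: STRIKE. Sum of all frame-10 rolls (10+6+4) = 20. Cumulative: 156

Answer: 20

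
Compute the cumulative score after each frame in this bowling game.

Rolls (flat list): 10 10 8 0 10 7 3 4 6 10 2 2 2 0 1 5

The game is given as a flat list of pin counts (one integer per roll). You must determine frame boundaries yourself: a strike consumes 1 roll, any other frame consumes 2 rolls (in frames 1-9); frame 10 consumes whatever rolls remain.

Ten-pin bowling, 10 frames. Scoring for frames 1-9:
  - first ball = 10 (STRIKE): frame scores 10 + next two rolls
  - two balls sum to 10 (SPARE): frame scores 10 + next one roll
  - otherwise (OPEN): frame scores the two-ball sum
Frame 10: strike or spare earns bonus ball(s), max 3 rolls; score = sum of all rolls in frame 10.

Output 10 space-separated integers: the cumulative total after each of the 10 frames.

Answer: 28 46 54 74 88 108 122 126 128 134

Derivation:
Frame 1: STRIKE. 10 + next two rolls (10+8) = 28. Cumulative: 28
Frame 2: STRIKE. 10 + next two rolls (8+0) = 18. Cumulative: 46
Frame 3: OPEN (8+0=8). Cumulative: 54
Frame 4: STRIKE. 10 + next two rolls (7+3) = 20. Cumulative: 74
Frame 5: SPARE (7+3=10). 10 + next roll (4) = 14. Cumulative: 88
Frame 6: SPARE (4+6=10). 10 + next roll (10) = 20. Cumulative: 108
Frame 7: STRIKE. 10 + next two rolls (2+2) = 14. Cumulative: 122
Frame 8: OPEN (2+2=4). Cumulative: 126
Frame 9: OPEN (2+0=2). Cumulative: 128
Frame 10: OPEN. Sum of all frame-10 rolls (1+5) = 6. Cumulative: 134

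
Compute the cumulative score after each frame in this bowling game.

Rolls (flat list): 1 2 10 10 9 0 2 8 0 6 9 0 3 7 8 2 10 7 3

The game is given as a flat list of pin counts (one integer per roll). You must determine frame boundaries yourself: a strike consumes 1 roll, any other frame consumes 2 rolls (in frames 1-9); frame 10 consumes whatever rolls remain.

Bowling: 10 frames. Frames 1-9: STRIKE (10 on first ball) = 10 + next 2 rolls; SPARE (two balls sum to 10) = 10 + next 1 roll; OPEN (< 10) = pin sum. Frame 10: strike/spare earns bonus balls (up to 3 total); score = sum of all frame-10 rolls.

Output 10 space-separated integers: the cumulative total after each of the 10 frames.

Answer: 3 32 51 60 70 76 85 103 123 143

Derivation:
Frame 1: OPEN (1+2=3). Cumulative: 3
Frame 2: STRIKE. 10 + next two rolls (10+9) = 29. Cumulative: 32
Frame 3: STRIKE. 10 + next two rolls (9+0) = 19. Cumulative: 51
Frame 4: OPEN (9+0=9). Cumulative: 60
Frame 5: SPARE (2+8=10). 10 + next roll (0) = 10. Cumulative: 70
Frame 6: OPEN (0+6=6). Cumulative: 76
Frame 7: OPEN (9+0=9). Cumulative: 85
Frame 8: SPARE (3+7=10). 10 + next roll (8) = 18. Cumulative: 103
Frame 9: SPARE (8+2=10). 10 + next roll (10) = 20. Cumulative: 123
Frame 10: STRIKE. Sum of all frame-10 rolls (10+7+3) = 20. Cumulative: 143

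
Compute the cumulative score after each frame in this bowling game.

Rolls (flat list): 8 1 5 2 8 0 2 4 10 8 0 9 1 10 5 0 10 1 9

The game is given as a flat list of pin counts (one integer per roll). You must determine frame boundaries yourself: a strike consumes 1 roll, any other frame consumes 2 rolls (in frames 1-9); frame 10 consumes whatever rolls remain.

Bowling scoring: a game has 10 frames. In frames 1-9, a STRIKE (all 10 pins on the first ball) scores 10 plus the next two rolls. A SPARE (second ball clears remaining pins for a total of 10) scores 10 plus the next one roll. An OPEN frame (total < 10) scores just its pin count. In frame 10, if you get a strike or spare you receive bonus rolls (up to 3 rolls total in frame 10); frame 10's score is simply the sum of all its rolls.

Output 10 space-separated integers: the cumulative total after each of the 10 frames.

Answer: 9 16 24 30 48 56 76 91 96 116

Derivation:
Frame 1: OPEN (8+1=9). Cumulative: 9
Frame 2: OPEN (5+2=7). Cumulative: 16
Frame 3: OPEN (8+0=8). Cumulative: 24
Frame 4: OPEN (2+4=6). Cumulative: 30
Frame 5: STRIKE. 10 + next two rolls (8+0) = 18. Cumulative: 48
Frame 6: OPEN (8+0=8). Cumulative: 56
Frame 7: SPARE (9+1=10). 10 + next roll (10) = 20. Cumulative: 76
Frame 8: STRIKE. 10 + next two rolls (5+0) = 15. Cumulative: 91
Frame 9: OPEN (5+0=5). Cumulative: 96
Frame 10: STRIKE. Sum of all frame-10 rolls (10+1+9) = 20. Cumulative: 116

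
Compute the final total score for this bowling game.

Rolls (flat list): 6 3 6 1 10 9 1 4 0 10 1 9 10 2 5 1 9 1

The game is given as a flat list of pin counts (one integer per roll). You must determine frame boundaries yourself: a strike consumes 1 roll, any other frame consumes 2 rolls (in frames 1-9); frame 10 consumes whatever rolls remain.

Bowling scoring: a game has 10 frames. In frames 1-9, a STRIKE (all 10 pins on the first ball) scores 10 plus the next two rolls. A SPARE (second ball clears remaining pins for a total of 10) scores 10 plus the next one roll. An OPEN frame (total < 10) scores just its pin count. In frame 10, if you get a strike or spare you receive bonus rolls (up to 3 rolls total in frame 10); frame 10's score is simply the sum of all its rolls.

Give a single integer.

Frame 1: OPEN (6+3=9). Cumulative: 9
Frame 2: OPEN (6+1=7). Cumulative: 16
Frame 3: STRIKE. 10 + next two rolls (9+1) = 20. Cumulative: 36
Frame 4: SPARE (9+1=10). 10 + next roll (4) = 14. Cumulative: 50
Frame 5: OPEN (4+0=4). Cumulative: 54
Frame 6: STRIKE. 10 + next two rolls (1+9) = 20. Cumulative: 74
Frame 7: SPARE (1+9=10). 10 + next roll (10) = 20. Cumulative: 94
Frame 8: STRIKE. 10 + next two rolls (2+5) = 17. Cumulative: 111
Frame 9: OPEN (2+5=7). Cumulative: 118
Frame 10: SPARE. Sum of all frame-10 rolls (1+9+1) = 11. Cumulative: 129

Answer: 129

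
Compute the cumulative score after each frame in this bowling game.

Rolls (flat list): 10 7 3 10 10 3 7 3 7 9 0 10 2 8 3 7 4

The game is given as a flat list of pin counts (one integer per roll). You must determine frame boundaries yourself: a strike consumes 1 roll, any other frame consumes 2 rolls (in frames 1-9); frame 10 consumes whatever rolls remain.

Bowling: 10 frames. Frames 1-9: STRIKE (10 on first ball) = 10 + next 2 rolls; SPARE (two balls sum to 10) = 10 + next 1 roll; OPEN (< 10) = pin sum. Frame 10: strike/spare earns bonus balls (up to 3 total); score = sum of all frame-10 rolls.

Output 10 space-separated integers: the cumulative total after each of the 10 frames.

Answer: 20 40 63 83 96 115 124 144 157 171

Derivation:
Frame 1: STRIKE. 10 + next two rolls (7+3) = 20. Cumulative: 20
Frame 2: SPARE (7+3=10). 10 + next roll (10) = 20. Cumulative: 40
Frame 3: STRIKE. 10 + next two rolls (10+3) = 23. Cumulative: 63
Frame 4: STRIKE. 10 + next two rolls (3+7) = 20. Cumulative: 83
Frame 5: SPARE (3+7=10). 10 + next roll (3) = 13. Cumulative: 96
Frame 6: SPARE (3+7=10). 10 + next roll (9) = 19. Cumulative: 115
Frame 7: OPEN (9+0=9). Cumulative: 124
Frame 8: STRIKE. 10 + next two rolls (2+8) = 20. Cumulative: 144
Frame 9: SPARE (2+8=10). 10 + next roll (3) = 13. Cumulative: 157
Frame 10: SPARE. Sum of all frame-10 rolls (3+7+4) = 14. Cumulative: 171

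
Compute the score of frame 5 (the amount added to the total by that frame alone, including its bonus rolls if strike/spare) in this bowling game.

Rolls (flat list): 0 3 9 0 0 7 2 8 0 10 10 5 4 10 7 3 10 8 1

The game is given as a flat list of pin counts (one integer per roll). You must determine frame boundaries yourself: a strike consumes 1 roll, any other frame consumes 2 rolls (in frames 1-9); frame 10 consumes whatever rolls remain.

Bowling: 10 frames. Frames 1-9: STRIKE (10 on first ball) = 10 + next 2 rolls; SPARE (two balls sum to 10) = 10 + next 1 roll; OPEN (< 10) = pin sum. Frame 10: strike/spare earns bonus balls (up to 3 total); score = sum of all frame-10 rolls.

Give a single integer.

Answer: 20

Derivation:
Frame 1: OPEN (0+3=3). Cumulative: 3
Frame 2: OPEN (9+0=9). Cumulative: 12
Frame 3: OPEN (0+7=7). Cumulative: 19
Frame 4: SPARE (2+8=10). 10 + next roll (0) = 10. Cumulative: 29
Frame 5: SPARE (0+10=10). 10 + next roll (10) = 20. Cumulative: 49
Frame 6: STRIKE. 10 + next two rolls (5+4) = 19. Cumulative: 68
Frame 7: OPEN (5+4=9). Cumulative: 77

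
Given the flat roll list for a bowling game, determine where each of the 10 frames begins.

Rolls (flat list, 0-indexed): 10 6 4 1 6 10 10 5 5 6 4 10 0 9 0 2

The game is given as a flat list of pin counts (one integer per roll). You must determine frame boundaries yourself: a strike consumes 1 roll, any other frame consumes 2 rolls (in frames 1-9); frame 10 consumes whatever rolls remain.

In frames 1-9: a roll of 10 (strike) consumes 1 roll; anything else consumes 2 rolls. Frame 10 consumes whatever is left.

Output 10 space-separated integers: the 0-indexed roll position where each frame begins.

Answer: 0 1 3 5 6 7 9 11 12 14

Derivation:
Frame 1 starts at roll index 0: roll=10 (strike), consumes 1 roll
Frame 2 starts at roll index 1: rolls=6,4 (sum=10), consumes 2 rolls
Frame 3 starts at roll index 3: rolls=1,6 (sum=7), consumes 2 rolls
Frame 4 starts at roll index 5: roll=10 (strike), consumes 1 roll
Frame 5 starts at roll index 6: roll=10 (strike), consumes 1 roll
Frame 6 starts at roll index 7: rolls=5,5 (sum=10), consumes 2 rolls
Frame 7 starts at roll index 9: rolls=6,4 (sum=10), consumes 2 rolls
Frame 8 starts at roll index 11: roll=10 (strike), consumes 1 roll
Frame 9 starts at roll index 12: rolls=0,9 (sum=9), consumes 2 rolls
Frame 10 starts at roll index 14: 2 remaining rolls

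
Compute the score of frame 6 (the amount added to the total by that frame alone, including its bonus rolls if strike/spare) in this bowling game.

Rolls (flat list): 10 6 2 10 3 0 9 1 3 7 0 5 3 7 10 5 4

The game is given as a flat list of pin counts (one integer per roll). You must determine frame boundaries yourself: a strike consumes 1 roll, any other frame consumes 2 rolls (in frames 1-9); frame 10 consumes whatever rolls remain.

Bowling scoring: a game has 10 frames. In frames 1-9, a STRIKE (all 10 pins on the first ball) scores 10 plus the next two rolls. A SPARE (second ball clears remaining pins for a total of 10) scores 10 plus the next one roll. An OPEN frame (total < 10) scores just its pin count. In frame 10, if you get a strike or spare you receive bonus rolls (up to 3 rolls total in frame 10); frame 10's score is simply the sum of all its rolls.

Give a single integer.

Answer: 10

Derivation:
Frame 1: STRIKE. 10 + next two rolls (6+2) = 18. Cumulative: 18
Frame 2: OPEN (6+2=8). Cumulative: 26
Frame 3: STRIKE. 10 + next two rolls (3+0) = 13. Cumulative: 39
Frame 4: OPEN (3+0=3). Cumulative: 42
Frame 5: SPARE (9+1=10). 10 + next roll (3) = 13. Cumulative: 55
Frame 6: SPARE (3+7=10). 10 + next roll (0) = 10. Cumulative: 65
Frame 7: OPEN (0+5=5). Cumulative: 70
Frame 8: SPARE (3+7=10). 10 + next roll (10) = 20. Cumulative: 90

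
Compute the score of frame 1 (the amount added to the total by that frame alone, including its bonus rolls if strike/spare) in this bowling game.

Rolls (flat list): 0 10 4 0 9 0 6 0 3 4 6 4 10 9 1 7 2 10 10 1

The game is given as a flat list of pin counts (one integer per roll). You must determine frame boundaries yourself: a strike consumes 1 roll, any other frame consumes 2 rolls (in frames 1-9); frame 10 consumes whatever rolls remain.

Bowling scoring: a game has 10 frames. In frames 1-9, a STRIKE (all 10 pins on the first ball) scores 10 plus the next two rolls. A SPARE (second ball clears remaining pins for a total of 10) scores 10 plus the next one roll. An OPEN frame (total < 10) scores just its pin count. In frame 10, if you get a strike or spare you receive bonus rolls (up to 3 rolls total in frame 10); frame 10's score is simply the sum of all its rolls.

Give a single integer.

Frame 1: SPARE (0+10=10). 10 + next roll (4) = 14. Cumulative: 14
Frame 2: OPEN (4+0=4). Cumulative: 18
Frame 3: OPEN (9+0=9). Cumulative: 27

Answer: 14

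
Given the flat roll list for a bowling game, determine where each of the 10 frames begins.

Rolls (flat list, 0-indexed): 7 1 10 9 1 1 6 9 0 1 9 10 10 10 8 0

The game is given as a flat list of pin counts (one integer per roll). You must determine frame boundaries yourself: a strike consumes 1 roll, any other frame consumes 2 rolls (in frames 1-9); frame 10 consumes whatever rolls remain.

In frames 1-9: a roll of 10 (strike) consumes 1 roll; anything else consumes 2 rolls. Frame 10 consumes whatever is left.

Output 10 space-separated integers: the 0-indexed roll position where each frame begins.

Answer: 0 2 3 5 7 9 11 12 13 14

Derivation:
Frame 1 starts at roll index 0: rolls=7,1 (sum=8), consumes 2 rolls
Frame 2 starts at roll index 2: roll=10 (strike), consumes 1 roll
Frame 3 starts at roll index 3: rolls=9,1 (sum=10), consumes 2 rolls
Frame 4 starts at roll index 5: rolls=1,6 (sum=7), consumes 2 rolls
Frame 5 starts at roll index 7: rolls=9,0 (sum=9), consumes 2 rolls
Frame 6 starts at roll index 9: rolls=1,9 (sum=10), consumes 2 rolls
Frame 7 starts at roll index 11: roll=10 (strike), consumes 1 roll
Frame 8 starts at roll index 12: roll=10 (strike), consumes 1 roll
Frame 9 starts at roll index 13: roll=10 (strike), consumes 1 roll
Frame 10 starts at roll index 14: 2 remaining rolls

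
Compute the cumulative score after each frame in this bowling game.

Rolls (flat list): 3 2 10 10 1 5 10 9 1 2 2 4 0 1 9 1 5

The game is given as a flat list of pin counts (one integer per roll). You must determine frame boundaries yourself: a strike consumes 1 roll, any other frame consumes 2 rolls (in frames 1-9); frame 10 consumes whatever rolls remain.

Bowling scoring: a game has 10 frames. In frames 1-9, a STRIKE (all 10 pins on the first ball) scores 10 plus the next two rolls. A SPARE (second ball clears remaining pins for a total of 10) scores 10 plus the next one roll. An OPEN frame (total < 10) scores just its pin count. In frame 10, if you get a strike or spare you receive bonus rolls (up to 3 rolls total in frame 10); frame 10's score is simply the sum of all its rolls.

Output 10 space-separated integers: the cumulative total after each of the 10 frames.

Frame 1: OPEN (3+2=5). Cumulative: 5
Frame 2: STRIKE. 10 + next two rolls (10+1) = 21. Cumulative: 26
Frame 3: STRIKE. 10 + next two rolls (1+5) = 16. Cumulative: 42
Frame 4: OPEN (1+5=6). Cumulative: 48
Frame 5: STRIKE. 10 + next two rolls (9+1) = 20. Cumulative: 68
Frame 6: SPARE (9+1=10). 10 + next roll (2) = 12. Cumulative: 80
Frame 7: OPEN (2+2=4). Cumulative: 84
Frame 8: OPEN (4+0=4). Cumulative: 88
Frame 9: SPARE (1+9=10). 10 + next roll (1) = 11. Cumulative: 99
Frame 10: OPEN. Sum of all frame-10 rolls (1+5) = 6. Cumulative: 105

Answer: 5 26 42 48 68 80 84 88 99 105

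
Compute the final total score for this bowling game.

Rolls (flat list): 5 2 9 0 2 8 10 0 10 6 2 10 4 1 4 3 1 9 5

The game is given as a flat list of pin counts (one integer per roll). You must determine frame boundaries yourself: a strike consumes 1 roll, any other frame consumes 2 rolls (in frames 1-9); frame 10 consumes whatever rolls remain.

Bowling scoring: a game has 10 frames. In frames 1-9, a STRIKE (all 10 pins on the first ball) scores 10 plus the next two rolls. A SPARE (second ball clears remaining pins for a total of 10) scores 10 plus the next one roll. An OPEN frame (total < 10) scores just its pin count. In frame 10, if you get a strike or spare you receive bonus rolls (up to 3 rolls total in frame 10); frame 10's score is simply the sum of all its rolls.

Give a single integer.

Answer: 122

Derivation:
Frame 1: OPEN (5+2=7). Cumulative: 7
Frame 2: OPEN (9+0=9). Cumulative: 16
Frame 3: SPARE (2+8=10). 10 + next roll (10) = 20. Cumulative: 36
Frame 4: STRIKE. 10 + next two rolls (0+10) = 20. Cumulative: 56
Frame 5: SPARE (0+10=10). 10 + next roll (6) = 16. Cumulative: 72
Frame 6: OPEN (6+2=8). Cumulative: 80
Frame 7: STRIKE. 10 + next two rolls (4+1) = 15. Cumulative: 95
Frame 8: OPEN (4+1=5). Cumulative: 100
Frame 9: OPEN (4+3=7). Cumulative: 107
Frame 10: SPARE. Sum of all frame-10 rolls (1+9+5) = 15. Cumulative: 122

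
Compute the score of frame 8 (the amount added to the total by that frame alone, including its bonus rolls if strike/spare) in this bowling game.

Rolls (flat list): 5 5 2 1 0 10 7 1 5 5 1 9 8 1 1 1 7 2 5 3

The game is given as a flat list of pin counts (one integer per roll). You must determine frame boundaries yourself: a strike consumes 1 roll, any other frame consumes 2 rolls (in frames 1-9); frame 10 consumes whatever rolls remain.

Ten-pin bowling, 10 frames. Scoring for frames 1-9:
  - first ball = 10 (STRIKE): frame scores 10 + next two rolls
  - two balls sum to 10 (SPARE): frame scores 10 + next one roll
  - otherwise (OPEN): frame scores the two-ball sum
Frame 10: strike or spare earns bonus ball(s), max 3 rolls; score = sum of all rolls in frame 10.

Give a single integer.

Answer: 2

Derivation:
Frame 1: SPARE (5+5=10). 10 + next roll (2) = 12. Cumulative: 12
Frame 2: OPEN (2+1=3). Cumulative: 15
Frame 3: SPARE (0+10=10). 10 + next roll (7) = 17. Cumulative: 32
Frame 4: OPEN (7+1=8). Cumulative: 40
Frame 5: SPARE (5+5=10). 10 + next roll (1) = 11. Cumulative: 51
Frame 6: SPARE (1+9=10). 10 + next roll (8) = 18. Cumulative: 69
Frame 7: OPEN (8+1=9). Cumulative: 78
Frame 8: OPEN (1+1=2). Cumulative: 80
Frame 9: OPEN (7+2=9). Cumulative: 89
Frame 10: OPEN. Sum of all frame-10 rolls (5+3) = 8. Cumulative: 97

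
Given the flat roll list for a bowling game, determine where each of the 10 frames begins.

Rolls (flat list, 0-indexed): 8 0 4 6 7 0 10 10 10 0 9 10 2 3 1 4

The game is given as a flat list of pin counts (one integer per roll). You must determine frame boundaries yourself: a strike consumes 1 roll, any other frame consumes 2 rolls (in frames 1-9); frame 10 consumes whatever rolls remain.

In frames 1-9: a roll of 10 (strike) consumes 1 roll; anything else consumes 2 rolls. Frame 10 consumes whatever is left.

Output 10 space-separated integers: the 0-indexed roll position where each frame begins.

Answer: 0 2 4 6 7 8 9 11 12 14

Derivation:
Frame 1 starts at roll index 0: rolls=8,0 (sum=8), consumes 2 rolls
Frame 2 starts at roll index 2: rolls=4,6 (sum=10), consumes 2 rolls
Frame 3 starts at roll index 4: rolls=7,0 (sum=7), consumes 2 rolls
Frame 4 starts at roll index 6: roll=10 (strike), consumes 1 roll
Frame 5 starts at roll index 7: roll=10 (strike), consumes 1 roll
Frame 6 starts at roll index 8: roll=10 (strike), consumes 1 roll
Frame 7 starts at roll index 9: rolls=0,9 (sum=9), consumes 2 rolls
Frame 8 starts at roll index 11: roll=10 (strike), consumes 1 roll
Frame 9 starts at roll index 12: rolls=2,3 (sum=5), consumes 2 rolls
Frame 10 starts at roll index 14: 2 remaining rolls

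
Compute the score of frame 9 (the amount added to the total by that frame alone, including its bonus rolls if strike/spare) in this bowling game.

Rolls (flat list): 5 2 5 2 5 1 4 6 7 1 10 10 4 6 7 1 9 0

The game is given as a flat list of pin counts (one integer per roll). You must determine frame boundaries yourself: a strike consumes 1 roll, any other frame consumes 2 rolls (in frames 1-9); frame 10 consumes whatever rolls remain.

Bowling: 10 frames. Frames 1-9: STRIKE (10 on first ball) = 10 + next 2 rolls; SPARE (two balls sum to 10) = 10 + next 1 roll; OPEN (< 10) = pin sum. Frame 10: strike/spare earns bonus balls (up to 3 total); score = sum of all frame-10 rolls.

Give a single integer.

Answer: 8

Derivation:
Frame 1: OPEN (5+2=7). Cumulative: 7
Frame 2: OPEN (5+2=7). Cumulative: 14
Frame 3: OPEN (5+1=6). Cumulative: 20
Frame 4: SPARE (4+6=10). 10 + next roll (7) = 17. Cumulative: 37
Frame 5: OPEN (7+1=8). Cumulative: 45
Frame 6: STRIKE. 10 + next two rolls (10+4) = 24. Cumulative: 69
Frame 7: STRIKE. 10 + next two rolls (4+6) = 20. Cumulative: 89
Frame 8: SPARE (4+6=10). 10 + next roll (7) = 17. Cumulative: 106
Frame 9: OPEN (7+1=8). Cumulative: 114
Frame 10: OPEN. Sum of all frame-10 rolls (9+0) = 9. Cumulative: 123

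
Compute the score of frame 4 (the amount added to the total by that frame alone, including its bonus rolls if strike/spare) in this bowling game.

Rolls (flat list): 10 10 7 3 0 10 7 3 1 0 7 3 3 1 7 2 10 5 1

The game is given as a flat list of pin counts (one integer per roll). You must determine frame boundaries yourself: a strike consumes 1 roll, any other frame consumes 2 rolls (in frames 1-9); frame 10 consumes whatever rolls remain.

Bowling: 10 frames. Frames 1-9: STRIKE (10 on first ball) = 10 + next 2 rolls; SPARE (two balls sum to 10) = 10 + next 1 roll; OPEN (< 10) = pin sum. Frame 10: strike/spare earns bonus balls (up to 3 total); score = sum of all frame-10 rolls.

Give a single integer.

Answer: 17

Derivation:
Frame 1: STRIKE. 10 + next two rolls (10+7) = 27. Cumulative: 27
Frame 2: STRIKE. 10 + next two rolls (7+3) = 20. Cumulative: 47
Frame 3: SPARE (7+3=10). 10 + next roll (0) = 10. Cumulative: 57
Frame 4: SPARE (0+10=10). 10 + next roll (7) = 17. Cumulative: 74
Frame 5: SPARE (7+3=10). 10 + next roll (1) = 11. Cumulative: 85
Frame 6: OPEN (1+0=1). Cumulative: 86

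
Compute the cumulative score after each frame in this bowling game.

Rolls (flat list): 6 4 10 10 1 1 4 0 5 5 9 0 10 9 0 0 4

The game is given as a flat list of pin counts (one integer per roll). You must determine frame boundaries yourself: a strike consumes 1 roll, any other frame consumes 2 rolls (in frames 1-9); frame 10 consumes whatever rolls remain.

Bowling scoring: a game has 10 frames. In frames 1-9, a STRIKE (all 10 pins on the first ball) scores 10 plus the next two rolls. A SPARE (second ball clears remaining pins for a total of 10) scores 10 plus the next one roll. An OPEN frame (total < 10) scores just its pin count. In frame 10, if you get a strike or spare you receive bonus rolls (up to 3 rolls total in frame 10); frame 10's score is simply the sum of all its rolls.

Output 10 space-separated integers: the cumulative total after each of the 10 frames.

Answer: 20 41 53 55 59 78 87 106 115 119

Derivation:
Frame 1: SPARE (6+4=10). 10 + next roll (10) = 20. Cumulative: 20
Frame 2: STRIKE. 10 + next two rolls (10+1) = 21. Cumulative: 41
Frame 3: STRIKE. 10 + next two rolls (1+1) = 12. Cumulative: 53
Frame 4: OPEN (1+1=2). Cumulative: 55
Frame 5: OPEN (4+0=4). Cumulative: 59
Frame 6: SPARE (5+5=10). 10 + next roll (9) = 19. Cumulative: 78
Frame 7: OPEN (9+0=9). Cumulative: 87
Frame 8: STRIKE. 10 + next two rolls (9+0) = 19. Cumulative: 106
Frame 9: OPEN (9+0=9). Cumulative: 115
Frame 10: OPEN. Sum of all frame-10 rolls (0+4) = 4. Cumulative: 119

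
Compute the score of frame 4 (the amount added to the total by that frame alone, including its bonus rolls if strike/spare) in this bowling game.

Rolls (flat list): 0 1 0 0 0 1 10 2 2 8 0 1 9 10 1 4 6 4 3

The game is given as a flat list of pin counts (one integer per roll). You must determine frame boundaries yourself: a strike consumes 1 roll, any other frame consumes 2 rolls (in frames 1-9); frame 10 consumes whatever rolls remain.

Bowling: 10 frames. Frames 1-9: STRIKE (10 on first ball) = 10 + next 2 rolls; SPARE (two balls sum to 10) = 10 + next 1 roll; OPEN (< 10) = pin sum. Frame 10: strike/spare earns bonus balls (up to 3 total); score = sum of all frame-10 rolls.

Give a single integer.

Frame 1: OPEN (0+1=1). Cumulative: 1
Frame 2: OPEN (0+0=0). Cumulative: 1
Frame 3: OPEN (0+1=1). Cumulative: 2
Frame 4: STRIKE. 10 + next two rolls (2+2) = 14. Cumulative: 16
Frame 5: OPEN (2+2=4). Cumulative: 20
Frame 6: OPEN (8+0=8). Cumulative: 28

Answer: 14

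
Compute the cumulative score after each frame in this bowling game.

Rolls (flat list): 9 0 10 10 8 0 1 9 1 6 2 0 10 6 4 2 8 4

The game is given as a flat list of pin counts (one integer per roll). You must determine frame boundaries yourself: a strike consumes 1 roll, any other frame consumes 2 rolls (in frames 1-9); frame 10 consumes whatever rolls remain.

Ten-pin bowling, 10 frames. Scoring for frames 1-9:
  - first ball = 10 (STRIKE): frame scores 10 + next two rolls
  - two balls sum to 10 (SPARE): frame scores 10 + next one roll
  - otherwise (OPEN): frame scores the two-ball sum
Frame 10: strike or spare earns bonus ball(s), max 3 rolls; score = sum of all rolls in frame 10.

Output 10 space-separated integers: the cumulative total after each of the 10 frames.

Frame 1: OPEN (9+0=9). Cumulative: 9
Frame 2: STRIKE. 10 + next two rolls (10+8) = 28. Cumulative: 37
Frame 3: STRIKE. 10 + next two rolls (8+0) = 18. Cumulative: 55
Frame 4: OPEN (8+0=8). Cumulative: 63
Frame 5: SPARE (1+9=10). 10 + next roll (1) = 11. Cumulative: 74
Frame 6: OPEN (1+6=7). Cumulative: 81
Frame 7: OPEN (2+0=2). Cumulative: 83
Frame 8: STRIKE. 10 + next two rolls (6+4) = 20. Cumulative: 103
Frame 9: SPARE (6+4=10). 10 + next roll (2) = 12. Cumulative: 115
Frame 10: SPARE. Sum of all frame-10 rolls (2+8+4) = 14. Cumulative: 129

Answer: 9 37 55 63 74 81 83 103 115 129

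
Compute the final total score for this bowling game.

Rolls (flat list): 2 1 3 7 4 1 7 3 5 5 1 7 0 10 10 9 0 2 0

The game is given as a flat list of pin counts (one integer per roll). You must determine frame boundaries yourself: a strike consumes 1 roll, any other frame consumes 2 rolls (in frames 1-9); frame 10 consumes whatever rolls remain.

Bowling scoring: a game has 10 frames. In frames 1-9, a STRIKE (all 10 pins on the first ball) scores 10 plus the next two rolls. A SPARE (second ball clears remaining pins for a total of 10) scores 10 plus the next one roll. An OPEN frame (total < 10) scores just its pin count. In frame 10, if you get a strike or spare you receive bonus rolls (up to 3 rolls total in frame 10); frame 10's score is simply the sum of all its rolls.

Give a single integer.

Answer: 106

Derivation:
Frame 1: OPEN (2+1=3). Cumulative: 3
Frame 2: SPARE (3+7=10). 10 + next roll (4) = 14. Cumulative: 17
Frame 3: OPEN (4+1=5). Cumulative: 22
Frame 4: SPARE (7+3=10). 10 + next roll (5) = 15. Cumulative: 37
Frame 5: SPARE (5+5=10). 10 + next roll (1) = 11. Cumulative: 48
Frame 6: OPEN (1+7=8). Cumulative: 56
Frame 7: SPARE (0+10=10). 10 + next roll (10) = 20. Cumulative: 76
Frame 8: STRIKE. 10 + next two rolls (9+0) = 19. Cumulative: 95
Frame 9: OPEN (9+0=9). Cumulative: 104
Frame 10: OPEN. Sum of all frame-10 rolls (2+0) = 2. Cumulative: 106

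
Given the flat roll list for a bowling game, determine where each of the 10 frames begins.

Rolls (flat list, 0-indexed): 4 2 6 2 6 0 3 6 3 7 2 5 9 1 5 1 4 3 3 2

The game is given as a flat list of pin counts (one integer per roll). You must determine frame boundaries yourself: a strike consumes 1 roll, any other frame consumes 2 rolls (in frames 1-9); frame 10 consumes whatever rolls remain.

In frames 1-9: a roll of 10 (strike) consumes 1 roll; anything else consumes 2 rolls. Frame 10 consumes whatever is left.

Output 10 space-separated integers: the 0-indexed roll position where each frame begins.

Answer: 0 2 4 6 8 10 12 14 16 18

Derivation:
Frame 1 starts at roll index 0: rolls=4,2 (sum=6), consumes 2 rolls
Frame 2 starts at roll index 2: rolls=6,2 (sum=8), consumes 2 rolls
Frame 3 starts at roll index 4: rolls=6,0 (sum=6), consumes 2 rolls
Frame 4 starts at roll index 6: rolls=3,6 (sum=9), consumes 2 rolls
Frame 5 starts at roll index 8: rolls=3,7 (sum=10), consumes 2 rolls
Frame 6 starts at roll index 10: rolls=2,5 (sum=7), consumes 2 rolls
Frame 7 starts at roll index 12: rolls=9,1 (sum=10), consumes 2 rolls
Frame 8 starts at roll index 14: rolls=5,1 (sum=6), consumes 2 rolls
Frame 9 starts at roll index 16: rolls=4,3 (sum=7), consumes 2 rolls
Frame 10 starts at roll index 18: 2 remaining rolls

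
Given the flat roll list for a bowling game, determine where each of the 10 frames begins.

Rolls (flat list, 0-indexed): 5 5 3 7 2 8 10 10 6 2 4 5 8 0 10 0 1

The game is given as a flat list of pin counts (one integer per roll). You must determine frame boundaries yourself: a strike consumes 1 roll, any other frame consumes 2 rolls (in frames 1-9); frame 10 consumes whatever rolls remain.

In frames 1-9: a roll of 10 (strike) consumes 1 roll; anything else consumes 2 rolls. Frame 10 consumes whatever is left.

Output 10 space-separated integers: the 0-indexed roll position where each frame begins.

Answer: 0 2 4 6 7 8 10 12 14 15

Derivation:
Frame 1 starts at roll index 0: rolls=5,5 (sum=10), consumes 2 rolls
Frame 2 starts at roll index 2: rolls=3,7 (sum=10), consumes 2 rolls
Frame 3 starts at roll index 4: rolls=2,8 (sum=10), consumes 2 rolls
Frame 4 starts at roll index 6: roll=10 (strike), consumes 1 roll
Frame 5 starts at roll index 7: roll=10 (strike), consumes 1 roll
Frame 6 starts at roll index 8: rolls=6,2 (sum=8), consumes 2 rolls
Frame 7 starts at roll index 10: rolls=4,5 (sum=9), consumes 2 rolls
Frame 8 starts at roll index 12: rolls=8,0 (sum=8), consumes 2 rolls
Frame 9 starts at roll index 14: roll=10 (strike), consumes 1 roll
Frame 10 starts at roll index 15: 2 remaining rolls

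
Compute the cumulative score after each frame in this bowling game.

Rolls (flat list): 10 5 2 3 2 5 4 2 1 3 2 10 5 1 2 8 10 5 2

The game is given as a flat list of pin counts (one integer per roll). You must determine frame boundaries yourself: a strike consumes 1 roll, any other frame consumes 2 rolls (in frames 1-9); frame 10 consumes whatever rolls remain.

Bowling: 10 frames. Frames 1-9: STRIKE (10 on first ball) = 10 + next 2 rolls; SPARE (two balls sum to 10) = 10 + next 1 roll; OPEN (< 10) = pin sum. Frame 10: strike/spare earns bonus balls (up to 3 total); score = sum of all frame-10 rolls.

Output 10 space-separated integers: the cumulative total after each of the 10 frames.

Frame 1: STRIKE. 10 + next two rolls (5+2) = 17. Cumulative: 17
Frame 2: OPEN (5+2=7). Cumulative: 24
Frame 3: OPEN (3+2=5). Cumulative: 29
Frame 4: OPEN (5+4=9). Cumulative: 38
Frame 5: OPEN (2+1=3). Cumulative: 41
Frame 6: OPEN (3+2=5). Cumulative: 46
Frame 7: STRIKE. 10 + next two rolls (5+1) = 16. Cumulative: 62
Frame 8: OPEN (5+1=6). Cumulative: 68
Frame 9: SPARE (2+8=10). 10 + next roll (10) = 20. Cumulative: 88
Frame 10: STRIKE. Sum of all frame-10 rolls (10+5+2) = 17. Cumulative: 105

Answer: 17 24 29 38 41 46 62 68 88 105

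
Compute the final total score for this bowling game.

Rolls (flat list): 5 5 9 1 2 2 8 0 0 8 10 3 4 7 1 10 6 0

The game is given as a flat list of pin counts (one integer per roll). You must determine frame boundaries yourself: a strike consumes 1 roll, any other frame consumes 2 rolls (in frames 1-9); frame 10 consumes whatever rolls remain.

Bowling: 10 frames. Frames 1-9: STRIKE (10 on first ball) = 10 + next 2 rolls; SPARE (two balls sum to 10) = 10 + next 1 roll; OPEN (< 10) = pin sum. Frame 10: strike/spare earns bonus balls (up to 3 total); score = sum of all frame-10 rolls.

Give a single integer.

Frame 1: SPARE (5+5=10). 10 + next roll (9) = 19. Cumulative: 19
Frame 2: SPARE (9+1=10). 10 + next roll (2) = 12. Cumulative: 31
Frame 3: OPEN (2+2=4). Cumulative: 35
Frame 4: OPEN (8+0=8). Cumulative: 43
Frame 5: OPEN (0+8=8). Cumulative: 51
Frame 6: STRIKE. 10 + next two rolls (3+4) = 17. Cumulative: 68
Frame 7: OPEN (3+4=7). Cumulative: 75
Frame 8: OPEN (7+1=8). Cumulative: 83
Frame 9: STRIKE. 10 + next two rolls (6+0) = 16. Cumulative: 99
Frame 10: OPEN. Sum of all frame-10 rolls (6+0) = 6. Cumulative: 105

Answer: 105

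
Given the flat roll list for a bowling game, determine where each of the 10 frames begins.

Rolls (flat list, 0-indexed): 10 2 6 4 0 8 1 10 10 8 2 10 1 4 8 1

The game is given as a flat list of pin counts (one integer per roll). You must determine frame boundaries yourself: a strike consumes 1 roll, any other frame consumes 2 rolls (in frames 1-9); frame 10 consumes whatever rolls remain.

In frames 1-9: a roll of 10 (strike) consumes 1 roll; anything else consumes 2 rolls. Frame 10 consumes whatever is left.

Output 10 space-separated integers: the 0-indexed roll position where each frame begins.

Answer: 0 1 3 5 7 8 9 11 12 14

Derivation:
Frame 1 starts at roll index 0: roll=10 (strike), consumes 1 roll
Frame 2 starts at roll index 1: rolls=2,6 (sum=8), consumes 2 rolls
Frame 3 starts at roll index 3: rolls=4,0 (sum=4), consumes 2 rolls
Frame 4 starts at roll index 5: rolls=8,1 (sum=9), consumes 2 rolls
Frame 5 starts at roll index 7: roll=10 (strike), consumes 1 roll
Frame 6 starts at roll index 8: roll=10 (strike), consumes 1 roll
Frame 7 starts at roll index 9: rolls=8,2 (sum=10), consumes 2 rolls
Frame 8 starts at roll index 11: roll=10 (strike), consumes 1 roll
Frame 9 starts at roll index 12: rolls=1,4 (sum=5), consumes 2 rolls
Frame 10 starts at roll index 14: 2 remaining rolls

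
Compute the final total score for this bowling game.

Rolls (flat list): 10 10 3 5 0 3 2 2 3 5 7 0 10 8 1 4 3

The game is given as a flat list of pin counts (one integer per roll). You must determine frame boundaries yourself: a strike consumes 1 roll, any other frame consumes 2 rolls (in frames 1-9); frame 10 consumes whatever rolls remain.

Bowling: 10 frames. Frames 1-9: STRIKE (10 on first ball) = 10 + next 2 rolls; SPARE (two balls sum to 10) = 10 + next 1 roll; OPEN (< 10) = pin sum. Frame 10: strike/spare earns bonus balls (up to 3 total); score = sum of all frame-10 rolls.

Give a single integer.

Answer: 106

Derivation:
Frame 1: STRIKE. 10 + next two rolls (10+3) = 23. Cumulative: 23
Frame 2: STRIKE. 10 + next two rolls (3+5) = 18. Cumulative: 41
Frame 3: OPEN (3+5=8). Cumulative: 49
Frame 4: OPEN (0+3=3). Cumulative: 52
Frame 5: OPEN (2+2=4). Cumulative: 56
Frame 6: OPEN (3+5=8). Cumulative: 64
Frame 7: OPEN (7+0=7). Cumulative: 71
Frame 8: STRIKE. 10 + next two rolls (8+1) = 19. Cumulative: 90
Frame 9: OPEN (8+1=9). Cumulative: 99
Frame 10: OPEN. Sum of all frame-10 rolls (4+3) = 7. Cumulative: 106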